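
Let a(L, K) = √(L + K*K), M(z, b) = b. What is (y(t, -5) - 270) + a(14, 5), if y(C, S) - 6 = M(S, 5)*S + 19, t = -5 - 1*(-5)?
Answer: -270 + √39 ≈ -263.75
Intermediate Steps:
t = 0 (t = -5 + 5 = 0)
a(L, K) = √(L + K²)
y(C, S) = 25 + 5*S (y(C, S) = 6 + (5*S + 19) = 6 + (19 + 5*S) = 25 + 5*S)
(y(t, -5) - 270) + a(14, 5) = ((25 + 5*(-5)) - 270) + √(14 + 5²) = ((25 - 25) - 270) + √(14 + 25) = (0 - 270) + √39 = -270 + √39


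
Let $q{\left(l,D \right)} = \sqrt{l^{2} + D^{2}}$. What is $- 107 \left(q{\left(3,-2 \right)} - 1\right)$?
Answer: $107 - 107 \sqrt{13} \approx -278.79$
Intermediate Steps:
$q{\left(l,D \right)} = \sqrt{D^{2} + l^{2}}$
$- 107 \left(q{\left(3,-2 \right)} - 1\right) = - 107 \left(\sqrt{\left(-2\right)^{2} + 3^{2}} - 1\right) = - 107 \left(\sqrt{4 + 9} - 1\right) = - 107 \left(\sqrt{13} - 1\right) = - 107 \left(-1 + \sqrt{13}\right) = 107 - 107 \sqrt{13}$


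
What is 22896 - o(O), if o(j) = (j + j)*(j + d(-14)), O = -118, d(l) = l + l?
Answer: -11560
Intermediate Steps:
d(l) = 2*l
o(j) = 2*j*(-28 + j) (o(j) = (j + j)*(j + 2*(-14)) = (2*j)*(j - 28) = (2*j)*(-28 + j) = 2*j*(-28 + j))
22896 - o(O) = 22896 - 2*(-118)*(-28 - 118) = 22896 - 2*(-118)*(-146) = 22896 - 1*34456 = 22896 - 34456 = -11560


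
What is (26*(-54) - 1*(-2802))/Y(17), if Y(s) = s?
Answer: 1398/17 ≈ 82.235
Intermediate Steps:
(26*(-54) - 1*(-2802))/Y(17) = (26*(-54) - 1*(-2802))/17 = (-1404 + 2802)*(1/17) = 1398*(1/17) = 1398/17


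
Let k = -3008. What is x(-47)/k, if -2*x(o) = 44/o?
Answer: -11/70688 ≈ -0.00015561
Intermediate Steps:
x(o) = -22/o
x(-47)/k = -22/(-47)/(-3008) = -22*(-1/47)*(-1/3008) = (22/47)*(-1/3008) = -11/70688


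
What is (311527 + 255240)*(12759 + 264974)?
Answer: 157409899211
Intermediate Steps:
(311527 + 255240)*(12759 + 264974) = 566767*277733 = 157409899211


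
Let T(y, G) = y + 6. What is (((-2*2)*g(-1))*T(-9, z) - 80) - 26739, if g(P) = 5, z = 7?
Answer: -26759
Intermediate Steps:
T(y, G) = 6 + y
(((-2*2)*g(-1))*T(-9, z) - 80) - 26739 = ((-2*2*5)*(6 - 9) - 80) - 26739 = (-4*5*(-3) - 80) - 26739 = (-20*(-3) - 80) - 26739 = (60 - 80) - 26739 = -20 - 26739 = -26759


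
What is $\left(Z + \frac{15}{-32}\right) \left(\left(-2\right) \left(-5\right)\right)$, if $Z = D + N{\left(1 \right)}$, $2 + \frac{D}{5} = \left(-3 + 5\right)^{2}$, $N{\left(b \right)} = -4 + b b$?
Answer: $\frac{1045}{16} \approx 65.313$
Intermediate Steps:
$N{\left(b \right)} = -4 + b^{2}$
$D = 10$ ($D = -10 + 5 \left(-3 + 5\right)^{2} = -10 + 5 \cdot 2^{2} = -10 + 5 \cdot 4 = -10 + 20 = 10$)
$Z = 7$ ($Z = 10 - \left(4 - 1^{2}\right) = 10 + \left(-4 + 1\right) = 10 - 3 = 7$)
$\left(Z + \frac{15}{-32}\right) \left(\left(-2\right) \left(-5\right)\right) = \left(7 + \frac{15}{-32}\right) \left(\left(-2\right) \left(-5\right)\right) = \left(7 + 15 \left(- \frac{1}{32}\right)\right) 10 = \left(7 - \frac{15}{32}\right) 10 = \frac{209}{32} \cdot 10 = \frac{1045}{16}$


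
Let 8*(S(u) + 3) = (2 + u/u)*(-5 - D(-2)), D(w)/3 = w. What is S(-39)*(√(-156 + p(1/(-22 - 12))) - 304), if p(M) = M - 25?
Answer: 798 - 21*I*√209270/272 ≈ 798.0 - 35.319*I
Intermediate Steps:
D(w) = 3*w
p(M) = -25 + M
S(u) = -21/8 (S(u) = -3 + ((2 + u/u)*(-5 - 3*(-2)))/8 = -3 + ((2 + 1)*(-5 - 1*(-6)))/8 = -3 + (3*(-5 + 6))/8 = -3 + (3*1)/8 = -3 + (⅛)*3 = -3 + 3/8 = -21/8)
S(-39)*(√(-156 + p(1/(-22 - 12))) - 304) = -21*(√(-156 + (-25 + 1/(-22 - 12))) - 304)/8 = -21*(√(-156 + (-25 + 1/(-34))) - 304)/8 = -21*(√(-156 + (-25 - 1/34)) - 304)/8 = -21*(√(-156 - 851/34) - 304)/8 = -21*(√(-6155/34) - 304)/8 = -21*(I*√209270/34 - 304)/8 = -21*(-304 + I*√209270/34)/8 = 798 - 21*I*√209270/272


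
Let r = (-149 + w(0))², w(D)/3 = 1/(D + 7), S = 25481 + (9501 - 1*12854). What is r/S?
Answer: 67600/67767 ≈ 0.99754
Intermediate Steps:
S = 22128 (S = 25481 + (9501 - 12854) = 25481 - 3353 = 22128)
w(D) = 3/(7 + D) (w(D) = 3/(D + 7) = 3/(7 + D))
r = 1081600/49 (r = (-149 + 3/(7 + 0))² = (-149 + 3/7)² = (-1040/7)² = 1081600/49 ≈ 22073.)
r/S = (1081600/49)/22128 = (1081600/49)*(1/22128) = 67600/67767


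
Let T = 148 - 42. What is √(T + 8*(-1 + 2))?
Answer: √114 ≈ 10.677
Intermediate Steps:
T = 106
√(T + 8*(-1 + 2)) = √(106 + 8*(-1 + 2)) = √(106 + 8*1) = √(106 + 8) = √114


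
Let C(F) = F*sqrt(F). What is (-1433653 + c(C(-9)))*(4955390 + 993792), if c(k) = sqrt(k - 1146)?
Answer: -8529062621846 + 5949182*sqrt(-1146 - 27*I) ≈ -8.5291e+12 - 2.0141e+8*I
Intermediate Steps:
C(F) = F**(3/2)
c(k) = sqrt(-1146 + k)
(-1433653 + c(C(-9)))*(4955390 + 993792) = (-1433653 + sqrt(-1146 + (-9)**(3/2)))*(4955390 + 993792) = (-1433653 + sqrt(-1146 - 27*I))*5949182 = -8529062621846 + 5949182*sqrt(-1146 - 27*I)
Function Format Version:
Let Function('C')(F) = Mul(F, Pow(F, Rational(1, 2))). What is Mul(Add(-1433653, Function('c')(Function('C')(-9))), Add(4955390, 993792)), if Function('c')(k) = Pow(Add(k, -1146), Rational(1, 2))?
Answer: Add(-8529062621846, Mul(5949182, Pow(Add(-1146, Mul(-27, I)), Rational(1, 2)))) ≈ Add(-8.5291e+12, Mul(-2.0141e+8, I))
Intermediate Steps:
Function('C')(F) = Pow(F, Rational(3, 2))
Function('c')(k) = Pow(Add(-1146, k), Rational(1, 2))
Mul(Add(-1433653, Function('c')(Function('C')(-9))), Add(4955390, 993792)) = Mul(Add(-1433653, Pow(Add(-1146, Pow(-9, Rational(3, 2))), Rational(1, 2))), Add(4955390, 993792)) = Mul(Add(-1433653, Pow(Add(-1146, Mul(-27, I)), Rational(1, 2))), 5949182) = Add(-8529062621846, Mul(5949182, Pow(Add(-1146, Mul(-27, I)), Rational(1, 2))))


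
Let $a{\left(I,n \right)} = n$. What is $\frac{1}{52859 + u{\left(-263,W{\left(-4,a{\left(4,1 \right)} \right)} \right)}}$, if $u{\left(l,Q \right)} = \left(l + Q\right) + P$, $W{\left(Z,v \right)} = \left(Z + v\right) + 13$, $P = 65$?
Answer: $\frac{1}{52671} \approx 1.8986 \cdot 10^{-5}$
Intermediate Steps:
$W{\left(Z,v \right)} = 13 + Z + v$
$u{\left(l,Q \right)} = 65 + Q + l$ ($u{\left(l,Q \right)} = \left(l + Q\right) + 65 = \left(Q + l\right) + 65 = 65 + Q + l$)
$\frac{1}{52859 + u{\left(-263,W{\left(-4,a{\left(4,1 \right)} \right)} \right)}} = \frac{1}{52859 + \left(65 + \left(13 - 4 + 1\right) - 263\right)} = \frac{1}{52859 + \left(65 + 10 - 263\right)} = \frac{1}{52859 - 188} = \frac{1}{52671}$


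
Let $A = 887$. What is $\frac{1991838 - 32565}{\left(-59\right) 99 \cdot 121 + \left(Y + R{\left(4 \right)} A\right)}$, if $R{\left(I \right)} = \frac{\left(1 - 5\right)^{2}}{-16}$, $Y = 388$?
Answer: $- \frac{1959273}{707260} \approx -2.7702$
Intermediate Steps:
$R{\left(I \right)} = -1$ ($R{\left(I \right)} = \left(-4\right)^{2} \left(- \frac{1}{16}\right) = 16 \left(- \frac{1}{16}\right) = -1$)
$\frac{1991838 - 32565}{\left(-59\right) 99 \cdot 121 + \left(Y + R{\left(4 \right)} A\right)} = \frac{1991838 - 32565}{\left(-59\right) 99 \cdot 121 + \left(388 - 887\right)} = \frac{1959273}{\left(-5841\right) 121 + \left(388 - 887\right)} = \frac{1959273}{-706761 - 499} = \frac{1959273}{-707260} = 1959273 \left(- \frac{1}{707260}\right) = - \frac{1959273}{707260}$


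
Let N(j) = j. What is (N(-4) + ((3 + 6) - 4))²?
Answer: 1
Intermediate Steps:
(N(-4) + ((3 + 6) - 4))² = (-4 + ((3 + 6) - 4))² = (-4 + (9 - 4))² = (-4 + 5)² = 1² = 1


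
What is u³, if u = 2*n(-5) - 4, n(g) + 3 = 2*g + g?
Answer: -64000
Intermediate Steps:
n(g) = -3 + 3*g (n(g) = -3 + (2*g + g) = -3 + 3*g)
u = -40 (u = 2*(-3 + 3*(-5)) - 4 = 2*(-3 - 15) - 4 = 2*(-18) - 4 = -36 - 4 = -40)
u³ = (-40)³ = -64000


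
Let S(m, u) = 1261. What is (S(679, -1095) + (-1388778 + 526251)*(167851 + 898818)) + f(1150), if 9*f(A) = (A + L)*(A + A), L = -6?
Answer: -8280274670518/9 ≈ -9.2003e+11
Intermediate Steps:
f(A) = 2*A*(-6 + A)/9 (f(A) = ((A - 6)*(A + A))/9 = ((-6 + A)*(2*A))/9 = (2*A*(-6 + A))/9 = 2*A*(-6 + A)/9)
(S(679, -1095) + (-1388778 + 526251)*(167851 + 898818)) + f(1150) = (1261 + (-1388778 + 526251)*(167851 + 898818)) + (2/9)*1150*(-6 + 1150) = (1261 - 862527*1066669) + (2/9)*1150*1144 = (1261 - 920030812563) + 2631200/9 = -920030811302 + 2631200/9 = -8280274670518/9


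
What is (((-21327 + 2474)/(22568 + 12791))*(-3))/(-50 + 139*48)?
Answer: 56559/234147298 ≈ 0.00024155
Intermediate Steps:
(((-21327 + 2474)/(22568 + 12791))*(-3))/(-50 + 139*48) = (-18853/35359*(-3))/(-50 + 6672) = (-18853*1/35359*(-3))/6622 = -18853/35359*(-3)*(1/6622) = (56559/35359)*(1/6622) = 56559/234147298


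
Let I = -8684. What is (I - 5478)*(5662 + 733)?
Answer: -90565990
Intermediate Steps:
(I - 5478)*(5662 + 733) = (-8684 - 5478)*(5662 + 733) = -14162*6395 = -90565990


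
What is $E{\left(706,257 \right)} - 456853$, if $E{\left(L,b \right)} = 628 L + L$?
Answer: $-12779$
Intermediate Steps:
$E{\left(L,b \right)} = 629 L$
$E{\left(706,257 \right)} - 456853 = 629 \cdot 706 - 456853 = 444074 - 456853 = -12779$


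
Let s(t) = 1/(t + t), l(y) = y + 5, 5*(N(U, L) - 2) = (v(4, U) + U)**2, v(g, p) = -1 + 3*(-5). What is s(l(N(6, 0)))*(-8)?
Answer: -4/27 ≈ -0.14815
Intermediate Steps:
v(g, p) = -16 (v(g, p) = -1 - 15 = -16)
N(U, L) = 2 + (-16 + U)**2/5
l(y) = 5 + y
s(t) = 1/(2*t)
s(l(N(6, 0)))*(-8) = (1/(2*(5 + (2 + (-16 + 6)**2/5))))*(-8) = (1/(2*(5 + (2 + (1/5)*(-10)**2))))*(-8) = (1/(2*(5 + (2 + (1/5)*100))))*(-8) = (1/(2*(5 + (2 + 20))))*(-8) = (1/(2*(5 + 22)))*(-8) = ((1/2)/27)*(-8) = ((1/2)*(1/27))*(-8) = (1/54)*(-8) = -4/27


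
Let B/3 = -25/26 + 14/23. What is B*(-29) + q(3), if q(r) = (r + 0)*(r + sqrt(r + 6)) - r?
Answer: 27327/598 ≈ 45.697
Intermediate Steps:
q(r) = -r + r*(r + sqrt(6 + r)) (q(r) = r*(r + sqrt(6 + r)) - r = -r + r*(r + sqrt(6 + r)))
B = -633/598 (B = 3*(-25/26 + 14/23) = 3*(-211/598) = -633/598 ≈ -1.0585)
B*(-29) + q(3) = -633/598*(-29) + 3*(-1 + 3 + sqrt(6 + 3)) = 18357/598 + 3*(-1 + 3 + sqrt(9)) = 18357/598 + 3*(-1 + 3 + 3) = 18357/598 + 3*5 = 18357/598 + 15 = 27327/598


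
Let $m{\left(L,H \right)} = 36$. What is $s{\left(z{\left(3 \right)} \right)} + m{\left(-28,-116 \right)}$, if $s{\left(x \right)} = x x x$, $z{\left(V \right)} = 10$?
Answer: $1036$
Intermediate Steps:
$s{\left(x \right)} = x^{3}$ ($s{\left(x \right)} = x^{2} x = x^{3}$)
$s{\left(z{\left(3 \right)} \right)} + m{\left(-28,-116 \right)} = 10^{3} + 36 = 1000 + 36 = 1036$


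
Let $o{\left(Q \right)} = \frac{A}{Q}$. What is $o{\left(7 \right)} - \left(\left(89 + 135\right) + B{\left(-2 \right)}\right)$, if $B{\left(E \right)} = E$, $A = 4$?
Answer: $- \frac{1550}{7} \approx -221.43$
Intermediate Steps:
$o{\left(Q \right)} = \frac{4}{Q}$
$o{\left(7 \right)} - \left(\left(89 + 135\right) + B{\left(-2 \right)}\right) = \frac{4}{7} - \left(\left(89 + 135\right) - 2\right) = 4 \cdot \frac{1}{7} - \left(224 - 2\right) = \frac{4}{7} - 222 = - \frac{1550}{7}$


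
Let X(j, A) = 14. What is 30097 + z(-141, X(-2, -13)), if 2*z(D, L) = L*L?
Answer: 30195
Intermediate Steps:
z(D, L) = L²/2 (z(D, L) = (L*L)/2 = L²/2)
30097 + z(-141, X(-2, -13)) = 30097 + (½)*14² = 30097 + (½)*196 = 30097 + 98 = 30195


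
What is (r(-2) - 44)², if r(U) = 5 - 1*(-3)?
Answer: 1296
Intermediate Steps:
r(U) = 8 (r(U) = 5 + 3 = 8)
(r(-2) - 44)² = (8 - 44)² = (-36)² = 1296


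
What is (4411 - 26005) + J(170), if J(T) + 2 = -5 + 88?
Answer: -21513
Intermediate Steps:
J(T) = 81 (J(T) = -2 + (-5 + 88) = -2 + 83 = 81)
(4411 - 26005) + J(170) = (4411 - 26005) + 81 = -21594 + 81 = -21513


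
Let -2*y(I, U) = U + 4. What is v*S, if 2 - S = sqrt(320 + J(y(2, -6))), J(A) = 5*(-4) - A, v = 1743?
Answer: 3486 - 1743*sqrt(299) ≈ -26653.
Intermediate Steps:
y(I, U) = -2 - U/2 (y(I, U) = -(U + 4)/2 = -(4 + U)/2 = -2 - U/2)
J(A) = -20 - A
S = 2 - sqrt(299) (S = 2 - sqrt(320 + (-20 - (-2 - 1/2*(-6)))) = 2 - sqrt(320 + (-20 - (-2 + 3))) = 2 - sqrt(320 + (-20 - 1*1)) = 2 - sqrt(320 + (-20 - 1)) = 2 - sqrt(320 - 21) = 2 - sqrt(299) ≈ -15.292)
v*S = 1743*(2 - sqrt(299)) = 3486 - 1743*sqrt(299)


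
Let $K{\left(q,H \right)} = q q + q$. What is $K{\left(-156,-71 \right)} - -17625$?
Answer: $41805$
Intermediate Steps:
$K{\left(q,H \right)} = q + q^{2}$ ($K{\left(q,H \right)} = q^{2} + q = q + q^{2}$)
$K{\left(-156,-71 \right)} - -17625 = - 156 \left(1 - 156\right) - -17625 = \left(-156\right) \left(-155\right) + 17625 = 24180 + 17625 = 41805$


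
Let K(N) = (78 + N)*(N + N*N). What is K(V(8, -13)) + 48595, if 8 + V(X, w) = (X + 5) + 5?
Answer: 58275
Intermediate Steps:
V(X, w) = 2 + X (V(X, w) = -8 + ((X + 5) + 5) = -8 + ((5 + X) + 5) = -8 + (10 + X) = 2 + X)
K(N) = (78 + N)*(N + N²)
K(V(8, -13)) + 48595 = (2 + 8)*(78 + (2 + 8)² + 79*(2 + 8)) + 48595 = 10*(78 + 10² + 79*10) + 48595 = 10*(78 + 100 + 790) + 48595 = 10*968 + 48595 = 9680 + 48595 = 58275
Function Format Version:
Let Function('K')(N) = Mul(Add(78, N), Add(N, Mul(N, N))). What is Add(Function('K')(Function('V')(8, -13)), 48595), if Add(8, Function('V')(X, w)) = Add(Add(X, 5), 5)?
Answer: 58275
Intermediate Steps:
Function('V')(X, w) = Add(2, X) (Function('V')(X, w) = Add(-8, Add(Add(X, 5), 5)) = Add(-8, Add(Add(5, X), 5)) = Add(-8, Add(10, X)) = Add(2, X))
Function('K')(N) = Mul(Add(78, N), Add(N, Pow(N, 2)))
Add(Function('K')(Function('V')(8, -13)), 48595) = Add(Mul(Add(2, 8), Add(78, Pow(Add(2, 8), 2), Mul(79, Add(2, 8)))), 48595) = Add(Mul(10, Add(78, Pow(10, 2), Mul(79, 10))), 48595) = Add(Mul(10, Add(78, 100, 790)), 48595) = Add(Mul(10, 968), 48595) = Add(9680, 48595) = 58275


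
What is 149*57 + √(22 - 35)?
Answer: 8493 + I*√13 ≈ 8493.0 + 3.6056*I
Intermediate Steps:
149*57 + √(22 - 35) = 8493 + √(-13) = 8493 + I*√13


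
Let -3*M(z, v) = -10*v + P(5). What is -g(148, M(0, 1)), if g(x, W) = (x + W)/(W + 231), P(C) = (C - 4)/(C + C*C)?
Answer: -13619/21089 ≈ -0.64579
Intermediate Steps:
P(C) = (-4 + C)/(C + C²)
M(z, v) = -1/90 + 10*v/3 (M(z, v) = -(-10*v + (-4 + 5)/(5*(1 + 5)))/3 = -(-10*v + (⅕)*1/6)/3 = -(-10*v + (⅕)*(⅙)*1)/3 = -(-10*v + 1/30)/3 = -(1/30 - 10*v)/3 = -1/90 + 10*v/3)
g(x, W) = (W + x)/(231 + W)
-g(148, M(0, 1)) = -((-1/90 + (10/3)*1) + 148)/(231 + (-1/90 + (10/3)*1)) = -((-1/90 + 10/3) + 148)/(231 + (-1/90 + 10/3)) = -(299/90 + 148)/(231 + 299/90) = -13619/(21089/90*90) = -90*13619/(21089*90) = -1*13619/21089 = -13619/21089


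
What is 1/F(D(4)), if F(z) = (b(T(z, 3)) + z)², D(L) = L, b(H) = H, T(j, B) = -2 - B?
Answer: 1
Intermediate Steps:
F(z) = (-5 + z)² (F(z) = ((-2 - 1*3) + z)² = ((-2 - 3) + z)² = (-5 + z)²)
1/F(D(4)) = 1/((-5 + 4)²) = 1/((-1)²) = 1/1 = 1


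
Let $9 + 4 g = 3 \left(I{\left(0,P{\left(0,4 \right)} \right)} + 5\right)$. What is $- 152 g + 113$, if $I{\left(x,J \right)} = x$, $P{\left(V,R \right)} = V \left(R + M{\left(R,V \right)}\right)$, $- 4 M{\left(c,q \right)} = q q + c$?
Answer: $-115$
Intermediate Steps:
$M{\left(c,q \right)} = - \frac{c}{4} - \frac{q^{2}}{4}$ ($M{\left(c,q \right)} = - \frac{q q + c}{4} = - \frac{q^{2} + c}{4} = - \frac{c + q^{2}}{4} = - \frac{c}{4} - \frac{q^{2}}{4}$)
$P{\left(V,R \right)} = V \left(- \frac{V^{2}}{4} + \frac{3 R}{4}\right)$ ($P{\left(V,R \right)} = V \left(R - \left(\frac{R}{4} + \frac{V^{2}}{4}\right)\right) = V \left(- \frac{V^{2}}{4} + \frac{3 R}{4}\right)$)
$g = \frac{3}{2}$ ($g = - \frac{9}{4} + \frac{3 \left(0 + 5\right)}{4} = - \frac{9}{4} + \frac{3 \cdot 5}{4} = - \frac{9}{4} + \frac{1}{4} \cdot 15 = - \frac{9}{4} + \frac{15}{4} = \frac{3}{2} \approx 1.5$)
$- 152 g + 113 = \left(-152\right) \frac{3}{2} + 113 = -228 + 113 = -115$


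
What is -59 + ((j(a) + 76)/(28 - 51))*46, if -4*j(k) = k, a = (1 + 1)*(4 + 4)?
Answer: -203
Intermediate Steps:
a = 16 (a = 2*8 = 16)
j(k) = -k/4
-59 + ((j(a) + 76)/(28 - 51))*46 = -59 + ((-1/4*16 + 76)/(28 - 51))*46 = -59 + ((-4 + 76)/(-23))*46 = -59 + (72*(-1/23))*46 = -59 - 72/23*46 = -59 - 144 = -203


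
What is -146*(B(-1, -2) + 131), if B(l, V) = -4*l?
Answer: -19710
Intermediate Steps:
-146*(B(-1, -2) + 131) = -146*(-4*(-1) + 131) = -146*(4 + 131) = -146*135 = -19710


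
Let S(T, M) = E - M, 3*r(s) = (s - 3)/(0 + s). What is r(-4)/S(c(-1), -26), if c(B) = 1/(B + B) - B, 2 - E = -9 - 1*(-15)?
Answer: 7/264 ≈ 0.026515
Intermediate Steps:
r(s) = (-3 + s)/(3*s) (r(s) = ((s - 3)/(0 + s))/3 = ((-3 + s)/s)/3 = (-3 + s)/(3*s))
E = -4 (E = 2 - (-9 - 1*(-15)) = 2 - (-9 + 15) = 2 - 1*6 = 2 - 6 = -4)
c(B) = 1/(2*B) - B
S(T, M) = -4 - M
r(-4)/S(c(-1), -26) = ((⅓)*(-3 - 4)/(-4))/(-4 - 1*(-26)) = ((⅓)*(-¼)*(-7))/(-4 + 26) = (7/12)/22 = (7/12)*(1/22) = 7/264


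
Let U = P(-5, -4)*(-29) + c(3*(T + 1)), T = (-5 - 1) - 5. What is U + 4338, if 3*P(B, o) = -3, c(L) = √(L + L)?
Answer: 4367 + 2*I*√15 ≈ 4367.0 + 7.746*I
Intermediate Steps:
T = -11 (T = -6 - 5 = -11)
c(L) = √2*√L (c(L) = √(2*L) = √2*√L)
P(B, o) = -1 (P(B, o) = (⅓)*(-3) = -1)
U = 29 + 2*I*√15 (U = -1*(-29) + √2*√(3*(-11 + 1)) = 29 + √2*√(3*(-10)) = 29 + √2*√(-30) = 29 + √2*(I*√30) = 29 + 2*I*√15 ≈ 29.0 + 7.746*I)
U + 4338 = (29 + 2*I*√15) + 4338 = 4367 + 2*I*√15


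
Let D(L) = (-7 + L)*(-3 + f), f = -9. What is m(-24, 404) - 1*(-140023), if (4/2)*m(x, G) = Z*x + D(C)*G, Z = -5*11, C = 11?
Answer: 130987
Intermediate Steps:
D(L) = 84 - 12*L (D(L) = (-7 + L)*(-3 - 9) = (-7 + L)*(-12) = 84 - 12*L)
Z = -55
m(x, G) = -24*G - 55*x/2 (m(x, G) = (-55*x + (84 - 12*11)*G)/2 = (-55*x + (84 - 132)*G)/2 = (-55*x - 48*G)/2 = -24*G - 55*x/2)
m(-24, 404) - 1*(-140023) = (-24*404 - 55/2*(-24)) - 1*(-140023) = (-9696 + 660) + 140023 = -9036 + 140023 = 130987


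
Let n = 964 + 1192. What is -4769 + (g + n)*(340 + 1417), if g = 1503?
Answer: 6424094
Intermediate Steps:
n = 2156
-4769 + (g + n)*(340 + 1417) = -4769 + (1503 + 2156)*(340 + 1417) = -4769 + 3659*1757 = -4769 + 6428863 = 6424094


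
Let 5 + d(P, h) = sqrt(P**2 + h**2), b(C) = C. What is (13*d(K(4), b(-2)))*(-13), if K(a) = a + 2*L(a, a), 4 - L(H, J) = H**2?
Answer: 845 - 338*sqrt(101) ≈ -2551.9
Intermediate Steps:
L(H, J) = 4 - H**2
K(a) = 8 + a - 2*a**2 (K(a) = a + 2*(4 - a**2) = a + (8 - 2*a**2) = 8 + a - 2*a**2)
d(P, h) = -5 + sqrt(P**2 + h**2)
(13*d(K(4), b(-2)))*(-13) = (13*(-5 + sqrt((8 + 4 - 2*4**2)**2 + (-2)**2)))*(-13) = (13*(-5 + sqrt((8 + 4 - 2*16)**2 + 4)))*(-13) = (13*(-5 + sqrt((8 + 4 - 32)**2 + 4)))*(-13) = (13*(-5 + sqrt((-20)**2 + 4)))*(-13) = (13*(-5 + sqrt(400 + 4)))*(-13) = (13*(-5 + sqrt(404)))*(-13) = (13*(-5 + 2*sqrt(101)))*(-13) = (-65 + 26*sqrt(101))*(-13) = 845 - 338*sqrt(101)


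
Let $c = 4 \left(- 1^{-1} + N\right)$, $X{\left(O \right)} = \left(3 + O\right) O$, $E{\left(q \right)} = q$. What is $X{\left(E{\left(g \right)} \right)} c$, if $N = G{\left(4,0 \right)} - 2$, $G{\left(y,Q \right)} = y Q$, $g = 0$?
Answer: $0$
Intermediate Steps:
$G{\left(y,Q \right)} = Q y$
$N = -2$ ($N = 0 \cdot 4 - 2 = 0 - 2 = -2$)
$X{\left(O \right)} = O \left(3 + O\right)$
$c = -12$ ($c = 4 \left(- 1^{-1} - 2\right) = 4 \left(\left(-1\right) 1 - 2\right) = 4 \left(-1 - 2\right) = 4 \left(-3\right) = -12$)
$X{\left(E{\left(g \right)} \right)} c = 0 \left(3 + 0\right) \left(-12\right) = 0 \cdot 3 \left(-12\right) = 0 \left(-12\right) = 0$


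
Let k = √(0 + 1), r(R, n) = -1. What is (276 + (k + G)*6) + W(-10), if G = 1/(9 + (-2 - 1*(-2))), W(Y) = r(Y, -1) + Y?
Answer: 815/3 ≈ 271.67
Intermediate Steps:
W(Y) = -1 + Y
G = ⅑ (G = 1/(9 + (-2 + 2)) = 1/(9 + 0) = 1/9 = ⅑ ≈ 0.11111)
k = 1 (k = √1 = 1)
(276 + (k + G)*6) + W(-10) = (276 + (1 + ⅑)*6) + (-1 - 10) = (276 + (10/9)*6) - 11 = (276 + 20/3) - 11 = 848/3 - 11 = 815/3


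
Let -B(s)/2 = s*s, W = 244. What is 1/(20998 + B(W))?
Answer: -1/98074 ≈ -1.0196e-5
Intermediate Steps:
B(s) = -2*s² (B(s) = -2*s*s = -2*s²)
1/(20998 + B(W)) = 1/(20998 - 2*244²) = 1/(20998 - 2*59536) = 1/(20998 - 119072) = 1/(-98074) = -1/98074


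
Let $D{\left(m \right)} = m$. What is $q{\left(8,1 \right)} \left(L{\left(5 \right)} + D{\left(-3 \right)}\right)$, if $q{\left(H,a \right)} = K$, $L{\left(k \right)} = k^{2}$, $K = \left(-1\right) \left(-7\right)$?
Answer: $154$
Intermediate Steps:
$K = 7$
$q{\left(H,a \right)} = 7$
$q{\left(8,1 \right)} \left(L{\left(5 \right)} + D{\left(-3 \right)}\right) = 7 \left(5^{2} - 3\right) = 7 \left(25 - 3\right) = 7 \cdot 22 = 154$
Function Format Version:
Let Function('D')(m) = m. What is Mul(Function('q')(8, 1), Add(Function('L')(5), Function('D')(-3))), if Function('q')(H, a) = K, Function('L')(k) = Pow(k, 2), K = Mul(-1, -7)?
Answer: 154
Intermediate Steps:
K = 7
Function('q')(H, a) = 7
Mul(Function('q')(8, 1), Add(Function('L')(5), Function('D')(-3))) = Mul(7, Add(Pow(5, 2), -3)) = Mul(7, Add(25, -3)) = Mul(7, 22) = 154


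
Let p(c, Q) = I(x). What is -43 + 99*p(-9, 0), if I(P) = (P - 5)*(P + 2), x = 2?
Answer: -1231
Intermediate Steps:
I(P) = (-5 + P)*(2 + P)
p(c, Q) = -12 (p(c, Q) = -10 + 2² - 3*2 = -10 + 4 - 6 = -12)
-43 + 99*p(-9, 0) = -43 + 99*(-12) = -43 - 1188 = -1231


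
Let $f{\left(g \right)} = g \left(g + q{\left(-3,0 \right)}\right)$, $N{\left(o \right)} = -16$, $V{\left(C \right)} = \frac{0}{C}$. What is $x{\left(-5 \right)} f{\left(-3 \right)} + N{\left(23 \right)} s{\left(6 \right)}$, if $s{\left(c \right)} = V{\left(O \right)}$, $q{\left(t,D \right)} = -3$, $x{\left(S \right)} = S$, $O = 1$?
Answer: $-90$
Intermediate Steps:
$V{\left(C \right)} = 0$
$s{\left(c \right)} = 0$
$f{\left(g \right)} = g \left(-3 + g\right)$ ($f{\left(g \right)} = g \left(g - 3\right) = g \left(-3 + g\right)$)
$x{\left(-5 \right)} f{\left(-3 \right)} + N{\left(23 \right)} s{\left(6 \right)} = - 5 \left(- 3 \left(-3 - 3\right)\right) - 0 = - 5 \left(\left(-3\right) \left(-6\right)\right) + 0 = \left(-5\right) 18 + 0 = -90 + 0 = -90$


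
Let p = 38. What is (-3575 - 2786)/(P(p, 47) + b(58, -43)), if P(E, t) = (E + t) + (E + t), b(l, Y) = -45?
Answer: -6361/125 ≈ -50.888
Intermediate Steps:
P(E, t) = 2*E + 2*t
(-3575 - 2786)/(P(p, 47) + b(58, -43)) = (-3575 - 2786)/((2*38 + 2*47) - 45) = -6361/((76 + 94) - 45) = -6361/(170 - 45) = -6361/125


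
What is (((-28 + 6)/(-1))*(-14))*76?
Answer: -23408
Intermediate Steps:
(((-28 + 6)/(-1))*(-14))*76 = (-22*(-1)*(-14))*76 = (22*(-14))*76 = -308*76 = -23408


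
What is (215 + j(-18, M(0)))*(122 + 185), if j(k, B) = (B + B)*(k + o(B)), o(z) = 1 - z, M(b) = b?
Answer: 66005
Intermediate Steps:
j(k, B) = 2*B*(1 + k - B) (j(k, B) = (B + B)*(k + (1 - B)) = (2*B)*(1 + k - B) = 2*B*(1 + k - B))
(215 + j(-18, M(0)))*(122 + 185) = (215 + 2*0*(1 - 18 - 1*0))*(122 + 185) = (215 + 2*0*(1 - 18 + 0))*307 = (215 + 2*0*(-17))*307 = (215 + 0)*307 = 215*307 = 66005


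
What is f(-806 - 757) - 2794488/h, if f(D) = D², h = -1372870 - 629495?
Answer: 1630572805391/667455 ≈ 2.4430e+6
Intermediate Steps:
h = -2002365
f(-806 - 757) - 2794488/h = (-806 - 757)² - 2794488/(-2002365) = (-1563)² - 2794488*(-1)/2002365 = 2442969 - 1*(-931496/667455) = 2442969 + 931496/667455 = 1630572805391/667455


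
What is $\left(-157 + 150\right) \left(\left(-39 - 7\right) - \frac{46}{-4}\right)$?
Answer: $\frac{483}{2} \approx 241.5$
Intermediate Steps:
$\left(-157 + 150\right) \left(\left(-39 - 7\right) - \frac{46}{-4}\right) = - 7 \left(-46 - - \frac{23}{2}\right) = - 7 \left(-46 + \frac{23}{2}\right) = \left(-7\right) \left(- \frac{69}{2}\right) = \frac{483}{2}$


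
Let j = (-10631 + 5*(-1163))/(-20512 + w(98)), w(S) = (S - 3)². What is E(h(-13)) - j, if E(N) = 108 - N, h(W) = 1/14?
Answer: 815553/7658 ≈ 106.50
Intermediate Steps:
w(S) = (-3 + S)²
h(W) = 1/14
j = 5482/3829 (j = (-10631 + 5*(-1163))/(-20512 + (-3 + 98)²) = (-10631 - 5815)/(-20512 + 95²) = -16446/(-20512 + 9025) = -16446/(-11487) = -16446*(-1/11487) = 5482/3829 ≈ 1.4317)
E(h(-13)) - j = (108 - 1*1/14) - 1*5482/3829 = (108 - 1/14) - 5482/3829 = 1511/14 - 5482/3829 = 815553/7658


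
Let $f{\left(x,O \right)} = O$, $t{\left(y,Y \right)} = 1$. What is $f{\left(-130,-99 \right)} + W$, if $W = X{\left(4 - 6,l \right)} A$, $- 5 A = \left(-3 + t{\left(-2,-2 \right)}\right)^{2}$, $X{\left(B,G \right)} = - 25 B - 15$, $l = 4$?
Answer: $-127$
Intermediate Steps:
$X{\left(B,G \right)} = -15 - 25 B$
$A = - \frac{4}{5}$ ($A = - \frac{\left(-3 + 1\right)^{2}}{5} = - \frac{\left(-2\right)^{2}}{5} = \left(- \frac{1}{5}\right) 4 = - \frac{4}{5} \approx -0.8$)
$W = -28$ ($W = \left(-15 - 25 \left(4 - 6\right)\right) \left(- \frac{4}{5}\right) = \left(-15 - -50\right) \left(- \frac{4}{5}\right) = \left(-15 + 50\right) \left(- \frac{4}{5}\right) = 35 \left(- \frac{4}{5}\right) = -28$)
$f{\left(-130,-99 \right)} + W = -99 - 28 = -127$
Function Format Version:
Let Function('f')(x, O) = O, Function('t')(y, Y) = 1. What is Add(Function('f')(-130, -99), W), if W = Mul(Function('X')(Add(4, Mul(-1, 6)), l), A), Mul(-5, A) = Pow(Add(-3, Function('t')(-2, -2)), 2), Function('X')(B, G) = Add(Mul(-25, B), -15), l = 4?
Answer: -127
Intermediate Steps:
Function('X')(B, G) = Add(-15, Mul(-25, B))
A = Rational(-4, 5) (A = Mul(Rational(-1, 5), Pow(Add(-3, 1), 2)) = Mul(Rational(-1, 5), Pow(-2, 2)) = Mul(Rational(-1, 5), 4) = Rational(-4, 5) ≈ -0.80000)
W = -28 (W = Mul(Add(-15, Mul(-25, Add(4, Mul(-1, 6)))), Rational(-4, 5)) = Mul(Add(-15, Mul(-25, Add(4, -6))), Rational(-4, 5)) = Mul(Add(-15, Mul(-25, -2)), Rational(-4, 5)) = Mul(Add(-15, 50), Rational(-4, 5)) = Mul(35, Rational(-4, 5)) = -28)
Add(Function('f')(-130, -99), W) = Add(-99, -28) = -127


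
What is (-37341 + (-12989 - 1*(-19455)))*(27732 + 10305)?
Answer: -1174392375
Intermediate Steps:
(-37341 + (-12989 - 1*(-19455)))*(27732 + 10305) = (-37341 + (-12989 + 19455))*38037 = (-37341 + 6466)*38037 = -30875*38037 = -1174392375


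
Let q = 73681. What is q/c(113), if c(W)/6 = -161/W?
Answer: -8325953/966 ≈ -8619.0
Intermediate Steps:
c(W) = -966/W (c(W) = 6*(-161/W) = -966/W)
q/c(113) = 73681/((-966/113)) = 73681/((-966*1/113)) = 73681/(-966/113) = 73681*(-113/966) = -8325953/966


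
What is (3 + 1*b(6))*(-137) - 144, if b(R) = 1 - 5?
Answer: -7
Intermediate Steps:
b(R) = -4
(3 + 1*b(6))*(-137) - 144 = (3 + 1*(-4))*(-137) - 144 = (3 - 4)*(-137) - 144 = -1*(-137) - 144 = 137 - 144 = -7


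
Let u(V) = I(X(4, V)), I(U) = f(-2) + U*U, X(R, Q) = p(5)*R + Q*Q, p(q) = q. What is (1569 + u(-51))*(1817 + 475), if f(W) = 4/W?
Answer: 15748808736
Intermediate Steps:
X(R, Q) = Q² + 5*R (X(R, Q) = 5*R + Q*Q = 5*R + Q² = Q² + 5*R)
I(U) = -2 + U² (I(U) = 4/(-2) + U*U = 4*(-½) + U² = -2 + U²)
u(V) = -2 + (20 + V²)² (u(V) = -2 + (V² + 5*4)² = -2 + (V² + 20)² = -2 + (20 + V²)²)
(1569 + u(-51))*(1817 + 475) = (1569 + (-2 + (20 + (-51)²)²))*(1817 + 475) = (1569 + (-2 + (20 + 2601)²))*2292 = (1569 + (-2 + 2621²))*2292 = (1569 + (-2 + 6869641))*2292 = (1569 + 6869639)*2292 = 6871208*2292 = 15748808736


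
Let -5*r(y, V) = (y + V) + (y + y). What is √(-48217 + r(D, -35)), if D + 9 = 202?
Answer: I*√1208145/5 ≈ 219.83*I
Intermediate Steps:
D = 193 (D = -9 + 202 = 193)
r(y, V) = -3*y/5 - V/5 (r(y, V) = -((y + V) + (y + y))/5 = -((V + y) + 2*y)/5 = -(V + 3*y)/5 = -3*y/5 - V/5)
√(-48217 + r(D, -35)) = √(-48217 + (-⅗*193 - ⅕*(-35))) = √(-48217 + (-579/5 + 7)) = √(-48217 - 544/5) = √(-241629/5) = I*√1208145/5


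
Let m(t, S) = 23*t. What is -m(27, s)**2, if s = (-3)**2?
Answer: -385641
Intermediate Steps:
s = 9
-m(27, s)**2 = -(23*27)**2 = -1*621**2 = -1*385641 = -385641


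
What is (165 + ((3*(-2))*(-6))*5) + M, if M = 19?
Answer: 364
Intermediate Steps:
(165 + ((3*(-2))*(-6))*5) + M = (165 + ((3*(-2))*(-6))*5) + 19 = (165 - 6*(-6)*5) + 19 = (165 + 36*5) + 19 = (165 + 180) + 19 = 345 + 19 = 364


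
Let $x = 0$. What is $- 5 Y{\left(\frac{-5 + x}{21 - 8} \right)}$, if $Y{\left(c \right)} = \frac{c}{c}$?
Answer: $-5$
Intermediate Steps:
$Y{\left(c \right)} = 1$
$- 5 Y{\left(\frac{-5 + x}{21 - 8} \right)} = \left(-5\right) 1 = -5$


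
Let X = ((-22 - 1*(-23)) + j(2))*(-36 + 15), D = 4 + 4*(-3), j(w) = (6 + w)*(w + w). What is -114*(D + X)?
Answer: 79914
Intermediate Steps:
j(w) = 2*w*(6 + w) (j(w) = (6 + w)*(2*w) = 2*w*(6 + w))
D = -8 (D = 4 - 12 = -8)
X = -693 (X = ((-22 - 1*(-23)) + 2*2*(6 + 2))*(-36 + 15) = ((-22 + 23) + 2*2*8)*(-21) = (1 + 32)*(-21) = 33*(-21) = -693)
-114*(D + X) = -114*(-8 - 693) = -114*(-701) = 79914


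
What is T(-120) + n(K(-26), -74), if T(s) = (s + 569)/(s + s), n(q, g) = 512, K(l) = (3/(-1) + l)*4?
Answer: 122431/240 ≈ 510.13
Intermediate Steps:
K(l) = -12 + 4*l (K(l) = (3*(-1) + l)*4 = (-3 + l)*4 = -12 + 4*l)
T(s) = (569 + s)/(2*s) (T(s) = (569 + s)/((2*s)) = (569 + s)*(1/(2*s)) = (569 + s)/(2*s))
T(-120) + n(K(-26), -74) = (1/2)*(569 - 120)/(-120) + 512 = (1/2)*(-1/120)*449 + 512 = -449/240 + 512 = 122431/240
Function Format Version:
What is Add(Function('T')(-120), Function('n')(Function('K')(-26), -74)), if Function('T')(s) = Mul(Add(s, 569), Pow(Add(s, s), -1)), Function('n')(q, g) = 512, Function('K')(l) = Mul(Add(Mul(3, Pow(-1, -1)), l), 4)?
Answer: Rational(122431, 240) ≈ 510.13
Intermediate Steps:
Function('K')(l) = Add(-12, Mul(4, l)) (Function('K')(l) = Mul(Add(Mul(3, -1), l), 4) = Mul(Add(-3, l), 4) = Add(-12, Mul(4, l)))
Function('T')(s) = Mul(Rational(1, 2), Pow(s, -1), Add(569, s)) (Function('T')(s) = Mul(Add(569, s), Pow(Mul(2, s), -1)) = Mul(Add(569, s), Mul(Rational(1, 2), Pow(s, -1))) = Mul(Rational(1, 2), Pow(s, -1), Add(569, s)))
Add(Function('T')(-120), Function('n')(Function('K')(-26), -74)) = Add(Mul(Rational(1, 2), Pow(-120, -1), Add(569, -120)), 512) = Add(Mul(Rational(1, 2), Rational(-1, 120), 449), 512) = Add(Rational(-449, 240), 512) = Rational(122431, 240)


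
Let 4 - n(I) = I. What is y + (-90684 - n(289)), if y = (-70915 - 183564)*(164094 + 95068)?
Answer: -65951376997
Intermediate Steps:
n(I) = 4 - I
y = -65951286598 (y = -254479*259162 = -65951286598)
y + (-90684 - n(289)) = -65951286598 + (-90684 - (4 - 1*289)) = -65951286598 + (-90684 - (4 - 289)) = -65951286598 + (-90684 - 1*(-285)) = -65951286598 + (-90684 + 285) = -65951286598 - 90399 = -65951376997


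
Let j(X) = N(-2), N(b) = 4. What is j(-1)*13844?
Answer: 55376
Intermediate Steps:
j(X) = 4
j(-1)*13844 = 4*13844 = 55376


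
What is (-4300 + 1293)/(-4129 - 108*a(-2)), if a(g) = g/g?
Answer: 3007/4237 ≈ 0.70970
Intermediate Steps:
a(g) = 1
(-4300 + 1293)/(-4129 - 108*a(-2)) = (-4300 + 1293)/(-4129 - 108*1) = -3007/(-4129 - 108) = -3007/(-4237) = -3007*(-1/4237) = 3007/4237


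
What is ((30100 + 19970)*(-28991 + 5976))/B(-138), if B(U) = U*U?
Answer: -192060175/3174 ≈ -60510.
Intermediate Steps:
B(U) = U²
((30100 + 19970)*(-28991 + 5976))/B(-138) = ((30100 + 19970)*(-28991 + 5976))/((-138)²) = (50070*(-23015))/19044 = -1152361050*1/19044 = -192060175/3174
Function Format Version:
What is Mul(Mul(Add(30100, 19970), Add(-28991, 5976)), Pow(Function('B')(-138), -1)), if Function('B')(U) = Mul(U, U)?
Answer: Rational(-192060175, 3174) ≈ -60510.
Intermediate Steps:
Function('B')(U) = Pow(U, 2)
Mul(Mul(Add(30100, 19970), Add(-28991, 5976)), Pow(Function('B')(-138), -1)) = Mul(Mul(Add(30100, 19970), Add(-28991, 5976)), Pow(Pow(-138, 2), -1)) = Mul(Mul(50070, -23015), Pow(19044, -1)) = Mul(-1152361050, Rational(1, 19044)) = Rational(-192060175, 3174)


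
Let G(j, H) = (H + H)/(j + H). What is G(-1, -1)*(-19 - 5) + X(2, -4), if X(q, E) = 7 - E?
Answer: -13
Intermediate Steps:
G(j, H) = 2*H/(H + j) (G(j, H) = (2*H)/(H + j) = 2*H/(H + j))
G(-1, -1)*(-19 - 5) + X(2, -4) = (2*(-1)/(-1 - 1))*(-19 - 5) + (7 - 1*(-4)) = (2*(-1)/(-2))*(-24) + (7 + 4) = (2*(-1)*(-½))*(-24) + 11 = 1*(-24) + 11 = -24 + 11 = -13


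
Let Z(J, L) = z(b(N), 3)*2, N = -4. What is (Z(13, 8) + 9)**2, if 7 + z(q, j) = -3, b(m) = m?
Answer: 121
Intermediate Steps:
z(q, j) = -10 (z(q, j) = -7 - 3 = -10)
Z(J, L) = -20 (Z(J, L) = -10*2 = -20)
(Z(13, 8) + 9)**2 = (-20 + 9)**2 = (-11)**2 = 121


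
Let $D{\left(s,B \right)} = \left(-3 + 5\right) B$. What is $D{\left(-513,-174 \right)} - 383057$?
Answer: $-383405$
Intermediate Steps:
$D{\left(s,B \right)} = 2 B$
$D{\left(-513,-174 \right)} - 383057 = 2 \left(-174\right) - 383057 = -348 - 383057 = -383405$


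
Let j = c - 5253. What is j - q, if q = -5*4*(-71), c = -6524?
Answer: -13197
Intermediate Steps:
j = -11777 (j = -6524 - 5253 = -11777)
q = 1420 (q = -20*(-71) = 1420)
j - q = -11777 - 1*1420 = -11777 - 1420 = -13197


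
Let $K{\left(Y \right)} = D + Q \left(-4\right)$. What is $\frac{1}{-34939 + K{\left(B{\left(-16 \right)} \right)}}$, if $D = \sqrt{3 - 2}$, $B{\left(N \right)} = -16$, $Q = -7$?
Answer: $- \frac{1}{34910} \approx -2.8645 \cdot 10^{-5}$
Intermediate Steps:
$D = 1$ ($D = \sqrt{1} = 1$)
$K{\left(Y \right)} = 29$ ($K{\left(Y \right)} = 1 - -28 = 1 + 28 = 29$)
$\frac{1}{-34939 + K{\left(B{\left(-16 \right)} \right)}} = \frac{1}{-34939 + 29} = \frac{1}{-34910} = - \frac{1}{34910}$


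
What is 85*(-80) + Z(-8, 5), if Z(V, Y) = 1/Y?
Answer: -33999/5 ≈ -6799.8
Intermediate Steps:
85*(-80) + Z(-8, 5) = 85*(-80) + 1/5 = -6800 + 1/5 = -33999/5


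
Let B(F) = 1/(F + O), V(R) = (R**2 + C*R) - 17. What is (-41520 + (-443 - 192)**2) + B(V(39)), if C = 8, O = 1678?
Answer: 1263797271/3494 ≈ 3.6171e+5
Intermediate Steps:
V(R) = -17 + R**2 + 8*R (V(R) = (R**2 + 8*R) - 17 = -17 + R**2 + 8*R)
B(F) = 1/(1678 + F) (B(F) = 1/(F + 1678) = 1/(1678 + F))
(-41520 + (-443 - 192)**2) + B(V(39)) = (-41520 + (-443 - 192)**2) + 1/(1678 + (-17 + 39**2 + 8*39)) = (-41520 + (-635)**2) + 1/(1678 + (-17 + 1521 + 312)) = (-41520 + 403225) + 1/(1678 + 1816) = 361705 + 1/3494 = 1263797271/3494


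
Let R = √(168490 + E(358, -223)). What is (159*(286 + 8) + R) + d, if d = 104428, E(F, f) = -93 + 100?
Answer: 151174 + √168497 ≈ 1.5158e+5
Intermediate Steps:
E(F, f) = 7
R = √168497 (R = √(168490 + 7) = √168497 ≈ 410.48)
(159*(286 + 8) + R) + d = (159*(286 + 8) + √168497) + 104428 = (159*294 + √168497) + 104428 = (46746 + √168497) + 104428 = 151174 + √168497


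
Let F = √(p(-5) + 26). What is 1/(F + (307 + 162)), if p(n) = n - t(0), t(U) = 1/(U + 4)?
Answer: 1876/879761 - 2*√83/879761 ≈ 0.0021117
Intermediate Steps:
t(U) = 1/(4 + U)
p(n) = -¼ + n (p(n) = n - 1/(4 + 0) = n - 1/4 = n - 1*¼ = n - ¼ = -¼ + n)
F = √83/2 (F = √((-¼ - 5) + 26) = √(-21/4 + 26) = √(83/4) = √83/2 ≈ 4.5552)
1/(F + (307 + 162)) = 1/(√83/2 + (307 + 162)) = 1/(√83/2 + 469) = 1/(469 + √83/2)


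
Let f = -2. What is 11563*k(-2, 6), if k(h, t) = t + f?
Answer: 46252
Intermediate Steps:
k(h, t) = -2 + t (k(h, t) = t - 2 = -2 + t)
11563*k(-2, 6) = 11563*(-2 + 6) = 11563*4 = 46252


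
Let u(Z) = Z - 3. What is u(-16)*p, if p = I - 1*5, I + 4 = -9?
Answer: 342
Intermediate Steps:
I = -13 (I = -4 - 9 = -13)
u(Z) = -3 + Z
p = -18 (p = -13 - 1*5 = -13 - 5 = -18)
u(-16)*p = (-3 - 16)*(-18) = -19*(-18) = 342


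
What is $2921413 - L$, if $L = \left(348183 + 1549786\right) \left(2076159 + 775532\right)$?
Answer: $-5412418194166$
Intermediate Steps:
$L = 5412421115579$ ($L = 1897969 \cdot 2851691 = 5412421115579$)
$2921413 - L = 2921413 - 5412421115579 = -5412418194166$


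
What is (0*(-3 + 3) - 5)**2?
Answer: 25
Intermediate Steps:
(0*(-3 + 3) - 5)**2 = (0*0 - 5)**2 = (0 - 5)**2 = (-5)**2 = 25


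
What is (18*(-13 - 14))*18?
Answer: -8748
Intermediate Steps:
(18*(-13 - 14))*18 = (18*(-27))*18 = -486*18 = -8748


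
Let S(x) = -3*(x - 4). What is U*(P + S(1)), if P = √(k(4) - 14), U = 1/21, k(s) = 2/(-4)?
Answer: 3/7 + I*√58/42 ≈ 0.42857 + 0.18133*I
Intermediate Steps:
S(x) = 12 - 3*x (S(x) = -3*(-4 + x) = 12 - 3*x)
k(s) = -½ (k(s) = 2*(-¼) = -½)
U = 1/21 ≈ 0.047619
P = I*√58/2 (P = √(-½ - 14) = √(-29/2) = I*√58/2 ≈ 3.8079*I)
U*(P + S(1)) = (I*√58/2 + (12 - 3*1))/21 = (I*√58/2 + (12 - 3))/21 = (I*√58/2 + 9)/21 = (9 + I*√58/2)/21 = 3/7 + I*√58/42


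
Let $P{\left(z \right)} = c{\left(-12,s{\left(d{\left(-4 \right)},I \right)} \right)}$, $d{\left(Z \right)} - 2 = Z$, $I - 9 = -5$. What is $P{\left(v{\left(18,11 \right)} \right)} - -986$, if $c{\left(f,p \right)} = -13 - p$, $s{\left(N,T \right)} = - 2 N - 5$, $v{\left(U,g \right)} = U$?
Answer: $974$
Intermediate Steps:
$I = 4$ ($I = 9 - 5 = 4$)
$d{\left(Z \right)} = 2 + Z$
$s{\left(N,T \right)} = -5 - 2 N$
$P{\left(z \right)} = -12$ ($P{\left(z \right)} = -13 - \left(-5 - 2 \left(2 - 4\right)\right) = -13 - \left(-5 - -4\right) = -13 - \left(-5 + 4\right) = -13 - -1 = -13 + 1 = -12$)
$P{\left(v{\left(18,11 \right)} \right)} - -986 = -12 - -986 = -12 + 986 = 974$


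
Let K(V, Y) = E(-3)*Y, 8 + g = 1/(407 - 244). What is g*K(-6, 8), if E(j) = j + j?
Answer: 62544/163 ≈ 383.71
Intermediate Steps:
g = -1303/163 (g = -8 + 1/(407 - 244) = -8 + 1/163 = -1303/163 ≈ -7.9939)
E(j) = 2*j
K(V, Y) = -6*Y (K(V, Y) = (2*(-3))*Y = -6*Y)
g*K(-6, 8) = -(-7818)*8/163 = -1303/163*(-48) = 62544/163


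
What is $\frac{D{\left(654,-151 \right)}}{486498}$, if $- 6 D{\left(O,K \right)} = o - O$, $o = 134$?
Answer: $\frac{130}{729747} \approx 0.00017814$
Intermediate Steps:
$D{\left(O,K \right)} = - \frac{67}{3} + \frac{O}{6}$ ($D{\left(O,K \right)} = - \frac{134 - O}{6} = - \frac{67}{3} + \frac{O}{6}$)
$\frac{D{\left(654,-151 \right)}}{486498} = \frac{- \frac{67}{3} + \frac{1}{6} \cdot 654}{486498} = \left(- \frac{67}{3} + 109\right) \frac{1}{486498} = \frac{260}{3} \cdot \frac{1}{486498} = \frac{130}{729747}$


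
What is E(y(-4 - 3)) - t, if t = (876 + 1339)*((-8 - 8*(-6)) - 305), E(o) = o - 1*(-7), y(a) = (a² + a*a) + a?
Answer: 587073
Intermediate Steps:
y(a) = a + 2*a² (y(a) = (a² + a²) + a = 2*a² + a = a + 2*a²)
E(o) = 7 + o (E(o) = o + 7 = 7 + o)
t = -586975 (t = 2215*((-8 + 48) - 305) = 2215*(40 - 305) = 2215*(-265) = -586975)
E(y(-4 - 3)) - t = (7 + (-4 - 3)*(1 + 2*(-4 - 3))) - 1*(-586975) = (7 - 7*(1 + 2*(-7))) + 586975 = (7 - 7*(1 - 14)) + 586975 = (7 - 7*(-13)) + 586975 = (7 + 91) + 586975 = 98 + 586975 = 587073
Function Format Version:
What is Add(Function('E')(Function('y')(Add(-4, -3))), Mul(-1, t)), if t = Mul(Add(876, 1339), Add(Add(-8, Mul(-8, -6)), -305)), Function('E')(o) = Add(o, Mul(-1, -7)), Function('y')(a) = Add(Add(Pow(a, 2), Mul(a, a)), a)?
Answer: 587073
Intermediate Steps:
Function('y')(a) = Add(a, Mul(2, Pow(a, 2))) (Function('y')(a) = Add(Add(Pow(a, 2), Pow(a, 2)), a) = Add(Mul(2, Pow(a, 2)), a) = Add(a, Mul(2, Pow(a, 2))))
Function('E')(o) = Add(7, o) (Function('E')(o) = Add(o, 7) = Add(7, o))
t = -586975 (t = Mul(2215, Add(Add(-8, 48), -305)) = Mul(2215, Add(40, -305)) = Mul(2215, -265) = -586975)
Add(Function('E')(Function('y')(Add(-4, -3))), Mul(-1, t)) = Add(Add(7, Mul(Add(-4, -3), Add(1, Mul(2, Add(-4, -3))))), Mul(-1, -586975)) = Add(Add(7, Mul(-7, Add(1, Mul(2, -7)))), 586975) = Add(Add(7, Mul(-7, Add(1, -14))), 586975) = Add(Add(7, Mul(-7, -13)), 586975) = Add(Add(7, 91), 586975) = Add(98, 586975) = 587073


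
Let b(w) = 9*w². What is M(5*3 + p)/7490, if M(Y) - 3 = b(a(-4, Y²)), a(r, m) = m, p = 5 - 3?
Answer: 375846/3745 ≈ 100.36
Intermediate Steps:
p = 2
M(Y) = 3 + 9*Y⁴ (M(Y) = 3 + 9*(Y²)² = 3 + 9*Y⁴)
M(5*3 + p)/7490 = (3 + 9*(5*3 + 2)⁴)/7490 = (3 + 9*(15 + 2)⁴)*(1/7490) = (3 + 9*17⁴)*(1/7490) = (3 + 9*83521)*(1/7490) = (3 + 751689)*(1/7490) = 751692*(1/7490) = 375846/3745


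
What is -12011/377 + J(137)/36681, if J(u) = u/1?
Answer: -440523842/13828737 ≈ -31.856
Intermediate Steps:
J(u) = u (J(u) = u*1 = u)
-12011/377 + J(137)/36681 = -12011/377 + 137/36681 = -440523842/13828737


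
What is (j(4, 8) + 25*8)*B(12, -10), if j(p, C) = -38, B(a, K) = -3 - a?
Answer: -2430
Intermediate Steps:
(j(4, 8) + 25*8)*B(12, -10) = (-38 + 25*8)*(-3 - 1*12) = (-38 + 200)*(-3 - 12) = 162*(-15) = -2430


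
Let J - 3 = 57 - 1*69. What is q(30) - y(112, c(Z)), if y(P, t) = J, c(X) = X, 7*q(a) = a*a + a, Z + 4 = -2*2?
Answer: 993/7 ≈ 141.86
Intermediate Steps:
Z = -8 (Z = -4 - 2*2 = -4 - 4 = -8)
q(a) = a/7 + a²/7 (q(a) = (a*a + a)/7 = (a² + a)/7 = (a + a²)/7 = a/7 + a²/7)
J = -9 (J = 3 + (57 - 1*69) = 3 + (57 - 69) = 3 - 12 = -9)
y(P, t) = -9
q(30) - y(112, c(Z)) = (⅐)*30*(1 + 30) - 1*(-9) = (⅐)*30*31 + 9 = 930/7 + 9 = 993/7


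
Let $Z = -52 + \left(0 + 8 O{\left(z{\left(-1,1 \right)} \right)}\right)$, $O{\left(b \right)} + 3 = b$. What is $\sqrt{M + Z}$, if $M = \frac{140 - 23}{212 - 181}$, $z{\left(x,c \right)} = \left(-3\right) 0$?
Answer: $\frac{i \sqrt{69409}}{31} \approx 8.4986 i$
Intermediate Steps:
$z{\left(x,c \right)} = 0$
$O{\left(b \right)} = -3 + b$
$M = \frac{117}{31} \approx 3.7742$
$Z = -76$ ($Z = -52 + \left(0 + 8 \left(-3 + 0\right)\right) = -52 + \left(0 + 8 \left(-3\right)\right) = -52 + \left(0 - 24\right) = -52 - 24 = -76$)
$\sqrt{M + Z} = \sqrt{\frac{117}{31} - 76} = \sqrt{- \frac{2239}{31}} = \frac{i \sqrt{69409}}{31}$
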